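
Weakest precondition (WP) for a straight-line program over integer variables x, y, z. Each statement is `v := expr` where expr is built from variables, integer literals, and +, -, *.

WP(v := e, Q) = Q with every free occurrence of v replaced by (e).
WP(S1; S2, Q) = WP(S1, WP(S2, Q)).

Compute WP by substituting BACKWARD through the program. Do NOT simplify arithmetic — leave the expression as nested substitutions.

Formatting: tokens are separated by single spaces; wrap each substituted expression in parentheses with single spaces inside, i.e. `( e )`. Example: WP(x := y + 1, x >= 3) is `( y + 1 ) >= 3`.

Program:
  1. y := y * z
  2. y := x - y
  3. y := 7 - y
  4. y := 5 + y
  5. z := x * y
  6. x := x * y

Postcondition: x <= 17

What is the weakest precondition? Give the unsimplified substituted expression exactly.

post: x <= 17
stmt 6: x := x * y  -- replace 1 occurrence(s) of x with (x * y)
  => ( x * y ) <= 17
stmt 5: z := x * y  -- replace 0 occurrence(s) of z with (x * y)
  => ( x * y ) <= 17
stmt 4: y := 5 + y  -- replace 1 occurrence(s) of y with (5 + y)
  => ( x * ( 5 + y ) ) <= 17
stmt 3: y := 7 - y  -- replace 1 occurrence(s) of y with (7 - y)
  => ( x * ( 5 + ( 7 - y ) ) ) <= 17
stmt 2: y := x - y  -- replace 1 occurrence(s) of y with (x - y)
  => ( x * ( 5 + ( 7 - ( x - y ) ) ) ) <= 17
stmt 1: y := y * z  -- replace 1 occurrence(s) of y with (y * z)
  => ( x * ( 5 + ( 7 - ( x - ( y * z ) ) ) ) ) <= 17

Answer: ( x * ( 5 + ( 7 - ( x - ( y * z ) ) ) ) ) <= 17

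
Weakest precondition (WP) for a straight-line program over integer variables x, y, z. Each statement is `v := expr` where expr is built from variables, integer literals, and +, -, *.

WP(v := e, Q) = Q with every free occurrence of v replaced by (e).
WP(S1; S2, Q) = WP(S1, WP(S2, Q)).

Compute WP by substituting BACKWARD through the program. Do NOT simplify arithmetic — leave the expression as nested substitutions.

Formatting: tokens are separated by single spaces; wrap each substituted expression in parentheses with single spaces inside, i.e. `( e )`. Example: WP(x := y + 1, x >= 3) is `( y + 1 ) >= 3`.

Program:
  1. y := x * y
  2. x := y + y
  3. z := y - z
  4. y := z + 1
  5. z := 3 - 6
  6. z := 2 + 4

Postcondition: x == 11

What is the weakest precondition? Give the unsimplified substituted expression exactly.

Answer: ( ( x * y ) + ( x * y ) ) == 11

Derivation:
post: x == 11
stmt 6: z := 2 + 4  -- replace 0 occurrence(s) of z with (2 + 4)
  => x == 11
stmt 5: z := 3 - 6  -- replace 0 occurrence(s) of z with (3 - 6)
  => x == 11
stmt 4: y := z + 1  -- replace 0 occurrence(s) of y with (z + 1)
  => x == 11
stmt 3: z := y - z  -- replace 0 occurrence(s) of z with (y - z)
  => x == 11
stmt 2: x := y + y  -- replace 1 occurrence(s) of x with (y + y)
  => ( y + y ) == 11
stmt 1: y := x * y  -- replace 2 occurrence(s) of y with (x * y)
  => ( ( x * y ) + ( x * y ) ) == 11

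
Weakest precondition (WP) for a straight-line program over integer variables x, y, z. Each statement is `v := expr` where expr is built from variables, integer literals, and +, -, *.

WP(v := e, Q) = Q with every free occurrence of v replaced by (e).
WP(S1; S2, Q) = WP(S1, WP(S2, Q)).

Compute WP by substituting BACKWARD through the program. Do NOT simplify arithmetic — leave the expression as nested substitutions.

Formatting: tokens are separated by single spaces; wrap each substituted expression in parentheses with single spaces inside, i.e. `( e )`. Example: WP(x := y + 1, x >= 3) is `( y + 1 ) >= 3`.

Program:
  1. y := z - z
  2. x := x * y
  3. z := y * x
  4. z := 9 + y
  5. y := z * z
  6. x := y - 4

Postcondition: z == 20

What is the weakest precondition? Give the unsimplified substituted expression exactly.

Answer: ( 9 + ( z - z ) ) == 20

Derivation:
post: z == 20
stmt 6: x := y - 4  -- replace 0 occurrence(s) of x with (y - 4)
  => z == 20
stmt 5: y := z * z  -- replace 0 occurrence(s) of y with (z * z)
  => z == 20
stmt 4: z := 9 + y  -- replace 1 occurrence(s) of z with (9 + y)
  => ( 9 + y ) == 20
stmt 3: z := y * x  -- replace 0 occurrence(s) of z with (y * x)
  => ( 9 + y ) == 20
stmt 2: x := x * y  -- replace 0 occurrence(s) of x with (x * y)
  => ( 9 + y ) == 20
stmt 1: y := z - z  -- replace 1 occurrence(s) of y with (z - z)
  => ( 9 + ( z - z ) ) == 20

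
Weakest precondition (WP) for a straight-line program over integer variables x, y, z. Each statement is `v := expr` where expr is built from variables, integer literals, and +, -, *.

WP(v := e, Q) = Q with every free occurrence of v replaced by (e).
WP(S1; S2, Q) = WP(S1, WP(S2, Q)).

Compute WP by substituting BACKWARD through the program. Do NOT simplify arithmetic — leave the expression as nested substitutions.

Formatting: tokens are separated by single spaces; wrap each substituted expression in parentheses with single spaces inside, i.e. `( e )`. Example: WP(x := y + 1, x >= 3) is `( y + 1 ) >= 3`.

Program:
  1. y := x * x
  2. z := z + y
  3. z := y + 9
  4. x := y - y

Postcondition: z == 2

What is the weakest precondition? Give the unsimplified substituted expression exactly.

Answer: ( ( x * x ) + 9 ) == 2

Derivation:
post: z == 2
stmt 4: x := y - y  -- replace 0 occurrence(s) of x with (y - y)
  => z == 2
stmt 3: z := y + 9  -- replace 1 occurrence(s) of z with (y + 9)
  => ( y + 9 ) == 2
stmt 2: z := z + y  -- replace 0 occurrence(s) of z with (z + y)
  => ( y + 9 ) == 2
stmt 1: y := x * x  -- replace 1 occurrence(s) of y with (x * x)
  => ( ( x * x ) + 9 ) == 2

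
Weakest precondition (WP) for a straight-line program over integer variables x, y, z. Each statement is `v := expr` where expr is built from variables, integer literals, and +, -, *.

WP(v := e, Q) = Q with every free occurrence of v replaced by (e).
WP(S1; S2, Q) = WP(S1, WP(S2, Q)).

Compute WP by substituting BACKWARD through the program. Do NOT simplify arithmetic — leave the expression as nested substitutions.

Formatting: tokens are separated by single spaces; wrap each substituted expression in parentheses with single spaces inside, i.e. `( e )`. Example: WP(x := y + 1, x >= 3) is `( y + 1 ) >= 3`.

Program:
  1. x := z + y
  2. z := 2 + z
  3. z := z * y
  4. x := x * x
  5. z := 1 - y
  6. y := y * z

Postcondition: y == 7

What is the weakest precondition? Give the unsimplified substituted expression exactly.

Answer: ( y * ( 1 - y ) ) == 7

Derivation:
post: y == 7
stmt 6: y := y * z  -- replace 1 occurrence(s) of y with (y * z)
  => ( y * z ) == 7
stmt 5: z := 1 - y  -- replace 1 occurrence(s) of z with (1 - y)
  => ( y * ( 1 - y ) ) == 7
stmt 4: x := x * x  -- replace 0 occurrence(s) of x with (x * x)
  => ( y * ( 1 - y ) ) == 7
stmt 3: z := z * y  -- replace 0 occurrence(s) of z with (z * y)
  => ( y * ( 1 - y ) ) == 7
stmt 2: z := 2 + z  -- replace 0 occurrence(s) of z with (2 + z)
  => ( y * ( 1 - y ) ) == 7
stmt 1: x := z + y  -- replace 0 occurrence(s) of x with (z + y)
  => ( y * ( 1 - y ) ) == 7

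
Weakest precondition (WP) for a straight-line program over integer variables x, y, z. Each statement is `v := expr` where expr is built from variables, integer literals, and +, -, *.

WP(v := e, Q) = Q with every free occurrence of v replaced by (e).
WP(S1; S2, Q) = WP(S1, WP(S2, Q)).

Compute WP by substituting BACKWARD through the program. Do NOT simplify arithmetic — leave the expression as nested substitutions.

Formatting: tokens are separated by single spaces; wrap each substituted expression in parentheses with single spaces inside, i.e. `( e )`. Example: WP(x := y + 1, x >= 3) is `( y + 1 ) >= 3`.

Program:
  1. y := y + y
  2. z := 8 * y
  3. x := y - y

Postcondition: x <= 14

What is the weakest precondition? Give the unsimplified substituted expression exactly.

post: x <= 14
stmt 3: x := y - y  -- replace 1 occurrence(s) of x with (y - y)
  => ( y - y ) <= 14
stmt 2: z := 8 * y  -- replace 0 occurrence(s) of z with (8 * y)
  => ( y - y ) <= 14
stmt 1: y := y + y  -- replace 2 occurrence(s) of y with (y + y)
  => ( ( y + y ) - ( y + y ) ) <= 14

Answer: ( ( y + y ) - ( y + y ) ) <= 14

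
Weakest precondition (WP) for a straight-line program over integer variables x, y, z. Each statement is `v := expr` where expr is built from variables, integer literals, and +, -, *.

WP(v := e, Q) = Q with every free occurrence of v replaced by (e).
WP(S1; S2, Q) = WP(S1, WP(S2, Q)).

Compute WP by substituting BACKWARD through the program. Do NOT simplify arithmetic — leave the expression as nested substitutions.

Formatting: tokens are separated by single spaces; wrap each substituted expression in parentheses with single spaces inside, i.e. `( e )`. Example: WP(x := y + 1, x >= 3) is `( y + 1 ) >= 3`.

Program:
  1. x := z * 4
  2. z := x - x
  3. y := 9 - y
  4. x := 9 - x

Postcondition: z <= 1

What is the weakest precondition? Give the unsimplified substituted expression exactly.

Answer: ( ( z * 4 ) - ( z * 4 ) ) <= 1

Derivation:
post: z <= 1
stmt 4: x := 9 - x  -- replace 0 occurrence(s) of x with (9 - x)
  => z <= 1
stmt 3: y := 9 - y  -- replace 0 occurrence(s) of y with (9 - y)
  => z <= 1
stmt 2: z := x - x  -- replace 1 occurrence(s) of z with (x - x)
  => ( x - x ) <= 1
stmt 1: x := z * 4  -- replace 2 occurrence(s) of x with (z * 4)
  => ( ( z * 4 ) - ( z * 4 ) ) <= 1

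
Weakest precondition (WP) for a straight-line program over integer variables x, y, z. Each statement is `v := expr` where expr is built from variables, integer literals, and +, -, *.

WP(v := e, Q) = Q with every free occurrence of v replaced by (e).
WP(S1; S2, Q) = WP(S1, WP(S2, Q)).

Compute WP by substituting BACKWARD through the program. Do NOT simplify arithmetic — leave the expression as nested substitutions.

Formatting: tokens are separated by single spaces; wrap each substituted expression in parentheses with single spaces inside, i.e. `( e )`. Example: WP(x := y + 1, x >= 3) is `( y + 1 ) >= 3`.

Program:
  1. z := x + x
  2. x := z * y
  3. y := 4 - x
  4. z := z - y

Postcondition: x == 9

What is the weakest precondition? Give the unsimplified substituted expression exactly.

post: x == 9
stmt 4: z := z - y  -- replace 0 occurrence(s) of z with (z - y)
  => x == 9
stmt 3: y := 4 - x  -- replace 0 occurrence(s) of y with (4 - x)
  => x == 9
stmt 2: x := z * y  -- replace 1 occurrence(s) of x with (z * y)
  => ( z * y ) == 9
stmt 1: z := x + x  -- replace 1 occurrence(s) of z with (x + x)
  => ( ( x + x ) * y ) == 9

Answer: ( ( x + x ) * y ) == 9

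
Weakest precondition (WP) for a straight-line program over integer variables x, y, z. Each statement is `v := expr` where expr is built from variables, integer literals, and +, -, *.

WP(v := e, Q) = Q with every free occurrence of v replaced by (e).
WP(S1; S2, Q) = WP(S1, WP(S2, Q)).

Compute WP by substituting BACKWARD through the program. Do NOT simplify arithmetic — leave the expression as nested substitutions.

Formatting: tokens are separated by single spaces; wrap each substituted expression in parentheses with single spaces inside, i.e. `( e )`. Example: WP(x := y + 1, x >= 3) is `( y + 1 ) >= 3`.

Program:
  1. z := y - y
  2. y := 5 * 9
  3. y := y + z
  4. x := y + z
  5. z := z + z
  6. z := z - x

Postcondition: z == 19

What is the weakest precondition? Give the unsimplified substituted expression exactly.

Answer: ( ( ( y - y ) + ( y - y ) ) - ( ( ( 5 * 9 ) + ( y - y ) ) + ( y - y ) ) ) == 19

Derivation:
post: z == 19
stmt 6: z := z - x  -- replace 1 occurrence(s) of z with (z - x)
  => ( z - x ) == 19
stmt 5: z := z + z  -- replace 1 occurrence(s) of z with (z + z)
  => ( ( z + z ) - x ) == 19
stmt 4: x := y + z  -- replace 1 occurrence(s) of x with (y + z)
  => ( ( z + z ) - ( y + z ) ) == 19
stmt 3: y := y + z  -- replace 1 occurrence(s) of y with (y + z)
  => ( ( z + z ) - ( ( y + z ) + z ) ) == 19
stmt 2: y := 5 * 9  -- replace 1 occurrence(s) of y with (5 * 9)
  => ( ( z + z ) - ( ( ( 5 * 9 ) + z ) + z ) ) == 19
stmt 1: z := y - y  -- replace 4 occurrence(s) of z with (y - y)
  => ( ( ( y - y ) + ( y - y ) ) - ( ( ( 5 * 9 ) + ( y - y ) ) + ( y - y ) ) ) == 19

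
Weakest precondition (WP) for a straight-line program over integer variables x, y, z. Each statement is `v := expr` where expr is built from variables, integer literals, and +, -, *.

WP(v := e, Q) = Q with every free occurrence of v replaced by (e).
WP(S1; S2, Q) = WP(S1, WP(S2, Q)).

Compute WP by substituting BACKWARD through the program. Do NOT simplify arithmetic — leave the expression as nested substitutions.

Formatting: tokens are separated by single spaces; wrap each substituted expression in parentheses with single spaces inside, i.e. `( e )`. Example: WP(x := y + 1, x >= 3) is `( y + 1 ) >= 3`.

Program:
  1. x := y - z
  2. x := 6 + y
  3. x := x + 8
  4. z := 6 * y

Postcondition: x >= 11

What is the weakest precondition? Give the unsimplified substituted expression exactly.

post: x >= 11
stmt 4: z := 6 * y  -- replace 0 occurrence(s) of z with (6 * y)
  => x >= 11
stmt 3: x := x + 8  -- replace 1 occurrence(s) of x with (x + 8)
  => ( x + 8 ) >= 11
stmt 2: x := 6 + y  -- replace 1 occurrence(s) of x with (6 + y)
  => ( ( 6 + y ) + 8 ) >= 11
stmt 1: x := y - z  -- replace 0 occurrence(s) of x with (y - z)
  => ( ( 6 + y ) + 8 ) >= 11

Answer: ( ( 6 + y ) + 8 ) >= 11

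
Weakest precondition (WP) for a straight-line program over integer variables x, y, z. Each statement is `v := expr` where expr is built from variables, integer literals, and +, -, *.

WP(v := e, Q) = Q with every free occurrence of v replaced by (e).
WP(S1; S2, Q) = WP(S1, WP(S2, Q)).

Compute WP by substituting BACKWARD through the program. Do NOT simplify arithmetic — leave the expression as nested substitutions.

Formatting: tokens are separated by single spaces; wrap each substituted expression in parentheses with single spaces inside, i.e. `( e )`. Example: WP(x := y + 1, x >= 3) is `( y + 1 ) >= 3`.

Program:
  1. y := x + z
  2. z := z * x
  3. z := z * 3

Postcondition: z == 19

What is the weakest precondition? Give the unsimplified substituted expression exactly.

Answer: ( ( z * x ) * 3 ) == 19

Derivation:
post: z == 19
stmt 3: z := z * 3  -- replace 1 occurrence(s) of z with (z * 3)
  => ( z * 3 ) == 19
stmt 2: z := z * x  -- replace 1 occurrence(s) of z with (z * x)
  => ( ( z * x ) * 3 ) == 19
stmt 1: y := x + z  -- replace 0 occurrence(s) of y with (x + z)
  => ( ( z * x ) * 3 ) == 19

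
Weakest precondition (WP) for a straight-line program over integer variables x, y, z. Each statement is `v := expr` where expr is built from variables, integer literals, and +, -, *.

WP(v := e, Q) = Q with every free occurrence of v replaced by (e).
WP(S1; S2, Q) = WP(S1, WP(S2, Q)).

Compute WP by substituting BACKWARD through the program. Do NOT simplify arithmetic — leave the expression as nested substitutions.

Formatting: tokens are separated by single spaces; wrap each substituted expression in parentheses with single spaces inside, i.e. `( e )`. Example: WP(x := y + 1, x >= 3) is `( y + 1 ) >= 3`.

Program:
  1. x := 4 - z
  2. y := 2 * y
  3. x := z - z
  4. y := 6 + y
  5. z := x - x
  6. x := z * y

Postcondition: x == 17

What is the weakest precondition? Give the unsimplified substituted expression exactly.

post: x == 17
stmt 6: x := z * y  -- replace 1 occurrence(s) of x with (z * y)
  => ( z * y ) == 17
stmt 5: z := x - x  -- replace 1 occurrence(s) of z with (x - x)
  => ( ( x - x ) * y ) == 17
stmt 4: y := 6 + y  -- replace 1 occurrence(s) of y with (6 + y)
  => ( ( x - x ) * ( 6 + y ) ) == 17
stmt 3: x := z - z  -- replace 2 occurrence(s) of x with (z - z)
  => ( ( ( z - z ) - ( z - z ) ) * ( 6 + y ) ) == 17
stmt 2: y := 2 * y  -- replace 1 occurrence(s) of y with (2 * y)
  => ( ( ( z - z ) - ( z - z ) ) * ( 6 + ( 2 * y ) ) ) == 17
stmt 1: x := 4 - z  -- replace 0 occurrence(s) of x with (4 - z)
  => ( ( ( z - z ) - ( z - z ) ) * ( 6 + ( 2 * y ) ) ) == 17

Answer: ( ( ( z - z ) - ( z - z ) ) * ( 6 + ( 2 * y ) ) ) == 17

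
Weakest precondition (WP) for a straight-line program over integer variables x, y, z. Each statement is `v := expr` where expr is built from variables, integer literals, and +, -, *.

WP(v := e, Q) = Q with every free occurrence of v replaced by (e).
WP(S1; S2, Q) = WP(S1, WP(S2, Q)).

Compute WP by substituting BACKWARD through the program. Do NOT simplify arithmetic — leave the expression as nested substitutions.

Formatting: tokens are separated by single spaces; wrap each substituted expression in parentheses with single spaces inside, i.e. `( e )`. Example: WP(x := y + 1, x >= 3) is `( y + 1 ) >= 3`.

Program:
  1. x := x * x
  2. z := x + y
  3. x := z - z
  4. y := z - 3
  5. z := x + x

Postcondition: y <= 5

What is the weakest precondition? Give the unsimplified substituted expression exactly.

post: y <= 5
stmt 5: z := x + x  -- replace 0 occurrence(s) of z with (x + x)
  => y <= 5
stmt 4: y := z - 3  -- replace 1 occurrence(s) of y with (z - 3)
  => ( z - 3 ) <= 5
stmt 3: x := z - z  -- replace 0 occurrence(s) of x with (z - z)
  => ( z - 3 ) <= 5
stmt 2: z := x + y  -- replace 1 occurrence(s) of z with (x + y)
  => ( ( x + y ) - 3 ) <= 5
stmt 1: x := x * x  -- replace 1 occurrence(s) of x with (x * x)
  => ( ( ( x * x ) + y ) - 3 ) <= 5

Answer: ( ( ( x * x ) + y ) - 3 ) <= 5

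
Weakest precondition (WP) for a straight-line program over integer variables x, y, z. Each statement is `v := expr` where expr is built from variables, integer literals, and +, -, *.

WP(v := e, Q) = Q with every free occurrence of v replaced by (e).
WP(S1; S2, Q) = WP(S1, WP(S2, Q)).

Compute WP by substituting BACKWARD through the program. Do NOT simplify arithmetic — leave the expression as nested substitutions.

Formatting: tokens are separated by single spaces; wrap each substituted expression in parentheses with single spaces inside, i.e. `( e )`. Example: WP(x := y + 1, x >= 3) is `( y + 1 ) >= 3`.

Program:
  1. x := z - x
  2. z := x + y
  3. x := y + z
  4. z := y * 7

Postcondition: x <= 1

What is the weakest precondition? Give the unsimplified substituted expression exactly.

Answer: ( y + ( ( z - x ) + y ) ) <= 1

Derivation:
post: x <= 1
stmt 4: z := y * 7  -- replace 0 occurrence(s) of z with (y * 7)
  => x <= 1
stmt 3: x := y + z  -- replace 1 occurrence(s) of x with (y + z)
  => ( y + z ) <= 1
stmt 2: z := x + y  -- replace 1 occurrence(s) of z with (x + y)
  => ( y + ( x + y ) ) <= 1
stmt 1: x := z - x  -- replace 1 occurrence(s) of x with (z - x)
  => ( y + ( ( z - x ) + y ) ) <= 1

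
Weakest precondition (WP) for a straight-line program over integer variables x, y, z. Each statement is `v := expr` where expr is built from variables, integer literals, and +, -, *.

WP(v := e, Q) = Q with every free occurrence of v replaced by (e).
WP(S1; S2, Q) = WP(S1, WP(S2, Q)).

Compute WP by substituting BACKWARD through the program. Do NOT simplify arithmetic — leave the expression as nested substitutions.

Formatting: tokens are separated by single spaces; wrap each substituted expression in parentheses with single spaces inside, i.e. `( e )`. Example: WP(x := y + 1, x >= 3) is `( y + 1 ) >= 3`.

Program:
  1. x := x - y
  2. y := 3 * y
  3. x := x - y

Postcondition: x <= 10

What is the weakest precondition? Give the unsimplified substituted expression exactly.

post: x <= 10
stmt 3: x := x - y  -- replace 1 occurrence(s) of x with (x - y)
  => ( x - y ) <= 10
stmt 2: y := 3 * y  -- replace 1 occurrence(s) of y with (3 * y)
  => ( x - ( 3 * y ) ) <= 10
stmt 1: x := x - y  -- replace 1 occurrence(s) of x with (x - y)
  => ( ( x - y ) - ( 3 * y ) ) <= 10

Answer: ( ( x - y ) - ( 3 * y ) ) <= 10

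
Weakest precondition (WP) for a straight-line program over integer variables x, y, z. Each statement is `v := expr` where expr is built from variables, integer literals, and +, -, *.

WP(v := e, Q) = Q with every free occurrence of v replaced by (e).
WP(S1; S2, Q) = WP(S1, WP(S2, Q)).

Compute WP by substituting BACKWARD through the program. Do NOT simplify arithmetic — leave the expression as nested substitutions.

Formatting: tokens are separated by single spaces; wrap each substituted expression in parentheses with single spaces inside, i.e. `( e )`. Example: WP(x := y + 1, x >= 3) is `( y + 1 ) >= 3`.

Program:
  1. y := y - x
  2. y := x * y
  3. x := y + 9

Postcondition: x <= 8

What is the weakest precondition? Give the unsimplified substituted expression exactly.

Answer: ( ( x * ( y - x ) ) + 9 ) <= 8

Derivation:
post: x <= 8
stmt 3: x := y + 9  -- replace 1 occurrence(s) of x with (y + 9)
  => ( y + 9 ) <= 8
stmt 2: y := x * y  -- replace 1 occurrence(s) of y with (x * y)
  => ( ( x * y ) + 9 ) <= 8
stmt 1: y := y - x  -- replace 1 occurrence(s) of y with (y - x)
  => ( ( x * ( y - x ) ) + 9 ) <= 8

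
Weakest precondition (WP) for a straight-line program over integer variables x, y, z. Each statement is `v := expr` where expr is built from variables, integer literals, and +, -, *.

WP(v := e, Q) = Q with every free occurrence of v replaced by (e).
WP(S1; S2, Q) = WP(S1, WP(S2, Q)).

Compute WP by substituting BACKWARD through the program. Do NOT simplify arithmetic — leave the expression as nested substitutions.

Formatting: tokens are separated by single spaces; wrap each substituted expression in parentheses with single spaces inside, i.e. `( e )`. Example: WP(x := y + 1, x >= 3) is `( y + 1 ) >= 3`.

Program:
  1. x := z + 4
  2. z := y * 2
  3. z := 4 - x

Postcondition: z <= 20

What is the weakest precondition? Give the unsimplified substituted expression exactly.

post: z <= 20
stmt 3: z := 4 - x  -- replace 1 occurrence(s) of z with (4 - x)
  => ( 4 - x ) <= 20
stmt 2: z := y * 2  -- replace 0 occurrence(s) of z with (y * 2)
  => ( 4 - x ) <= 20
stmt 1: x := z + 4  -- replace 1 occurrence(s) of x with (z + 4)
  => ( 4 - ( z + 4 ) ) <= 20

Answer: ( 4 - ( z + 4 ) ) <= 20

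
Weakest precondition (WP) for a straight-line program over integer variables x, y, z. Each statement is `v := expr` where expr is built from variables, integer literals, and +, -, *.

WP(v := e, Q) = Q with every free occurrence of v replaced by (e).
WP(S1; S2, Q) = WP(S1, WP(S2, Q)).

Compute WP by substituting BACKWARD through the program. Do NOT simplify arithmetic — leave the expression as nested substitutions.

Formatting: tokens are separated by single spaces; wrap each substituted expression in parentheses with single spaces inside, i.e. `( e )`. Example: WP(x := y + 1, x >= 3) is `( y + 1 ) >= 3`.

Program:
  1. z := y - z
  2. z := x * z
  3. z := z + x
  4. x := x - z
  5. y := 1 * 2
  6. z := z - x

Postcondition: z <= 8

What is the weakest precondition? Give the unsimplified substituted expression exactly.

Answer: ( ( ( x * ( y - z ) ) + x ) - ( x - ( ( x * ( y - z ) ) + x ) ) ) <= 8

Derivation:
post: z <= 8
stmt 6: z := z - x  -- replace 1 occurrence(s) of z with (z - x)
  => ( z - x ) <= 8
stmt 5: y := 1 * 2  -- replace 0 occurrence(s) of y with (1 * 2)
  => ( z - x ) <= 8
stmt 4: x := x - z  -- replace 1 occurrence(s) of x with (x - z)
  => ( z - ( x - z ) ) <= 8
stmt 3: z := z + x  -- replace 2 occurrence(s) of z with (z + x)
  => ( ( z + x ) - ( x - ( z + x ) ) ) <= 8
stmt 2: z := x * z  -- replace 2 occurrence(s) of z with (x * z)
  => ( ( ( x * z ) + x ) - ( x - ( ( x * z ) + x ) ) ) <= 8
stmt 1: z := y - z  -- replace 2 occurrence(s) of z with (y - z)
  => ( ( ( x * ( y - z ) ) + x ) - ( x - ( ( x * ( y - z ) ) + x ) ) ) <= 8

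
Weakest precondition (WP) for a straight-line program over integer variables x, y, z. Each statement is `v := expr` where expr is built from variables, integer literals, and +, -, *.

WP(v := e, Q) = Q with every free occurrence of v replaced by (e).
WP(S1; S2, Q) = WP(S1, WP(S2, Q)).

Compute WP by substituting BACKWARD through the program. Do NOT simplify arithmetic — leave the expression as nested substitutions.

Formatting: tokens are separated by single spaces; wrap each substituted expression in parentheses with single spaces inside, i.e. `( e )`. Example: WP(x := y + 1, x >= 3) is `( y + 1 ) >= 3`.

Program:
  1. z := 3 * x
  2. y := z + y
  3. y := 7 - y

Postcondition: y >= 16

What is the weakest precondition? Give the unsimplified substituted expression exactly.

Answer: ( 7 - ( ( 3 * x ) + y ) ) >= 16

Derivation:
post: y >= 16
stmt 3: y := 7 - y  -- replace 1 occurrence(s) of y with (7 - y)
  => ( 7 - y ) >= 16
stmt 2: y := z + y  -- replace 1 occurrence(s) of y with (z + y)
  => ( 7 - ( z + y ) ) >= 16
stmt 1: z := 3 * x  -- replace 1 occurrence(s) of z with (3 * x)
  => ( 7 - ( ( 3 * x ) + y ) ) >= 16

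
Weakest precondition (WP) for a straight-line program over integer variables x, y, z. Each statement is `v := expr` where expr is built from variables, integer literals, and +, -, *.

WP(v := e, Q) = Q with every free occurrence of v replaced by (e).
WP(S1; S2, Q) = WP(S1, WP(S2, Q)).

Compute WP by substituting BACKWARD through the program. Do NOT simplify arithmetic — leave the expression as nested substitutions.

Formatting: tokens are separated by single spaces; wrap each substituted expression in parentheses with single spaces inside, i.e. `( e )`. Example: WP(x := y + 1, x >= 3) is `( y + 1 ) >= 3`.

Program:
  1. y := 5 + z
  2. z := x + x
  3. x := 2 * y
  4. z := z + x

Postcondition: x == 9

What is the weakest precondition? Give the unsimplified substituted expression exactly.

post: x == 9
stmt 4: z := z + x  -- replace 0 occurrence(s) of z with (z + x)
  => x == 9
stmt 3: x := 2 * y  -- replace 1 occurrence(s) of x with (2 * y)
  => ( 2 * y ) == 9
stmt 2: z := x + x  -- replace 0 occurrence(s) of z with (x + x)
  => ( 2 * y ) == 9
stmt 1: y := 5 + z  -- replace 1 occurrence(s) of y with (5 + z)
  => ( 2 * ( 5 + z ) ) == 9

Answer: ( 2 * ( 5 + z ) ) == 9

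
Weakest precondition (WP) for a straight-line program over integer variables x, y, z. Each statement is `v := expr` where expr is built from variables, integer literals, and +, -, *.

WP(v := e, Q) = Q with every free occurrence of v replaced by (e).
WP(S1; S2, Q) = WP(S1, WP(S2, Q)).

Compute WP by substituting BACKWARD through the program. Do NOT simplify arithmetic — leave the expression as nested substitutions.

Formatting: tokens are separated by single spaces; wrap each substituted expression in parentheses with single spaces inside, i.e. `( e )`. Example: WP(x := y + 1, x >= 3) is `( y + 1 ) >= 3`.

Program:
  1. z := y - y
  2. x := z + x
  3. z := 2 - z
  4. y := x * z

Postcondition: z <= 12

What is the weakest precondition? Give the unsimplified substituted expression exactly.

post: z <= 12
stmt 4: y := x * z  -- replace 0 occurrence(s) of y with (x * z)
  => z <= 12
stmt 3: z := 2 - z  -- replace 1 occurrence(s) of z with (2 - z)
  => ( 2 - z ) <= 12
stmt 2: x := z + x  -- replace 0 occurrence(s) of x with (z + x)
  => ( 2 - z ) <= 12
stmt 1: z := y - y  -- replace 1 occurrence(s) of z with (y - y)
  => ( 2 - ( y - y ) ) <= 12

Answer: ( 2 - ( y - y ) ) <= 12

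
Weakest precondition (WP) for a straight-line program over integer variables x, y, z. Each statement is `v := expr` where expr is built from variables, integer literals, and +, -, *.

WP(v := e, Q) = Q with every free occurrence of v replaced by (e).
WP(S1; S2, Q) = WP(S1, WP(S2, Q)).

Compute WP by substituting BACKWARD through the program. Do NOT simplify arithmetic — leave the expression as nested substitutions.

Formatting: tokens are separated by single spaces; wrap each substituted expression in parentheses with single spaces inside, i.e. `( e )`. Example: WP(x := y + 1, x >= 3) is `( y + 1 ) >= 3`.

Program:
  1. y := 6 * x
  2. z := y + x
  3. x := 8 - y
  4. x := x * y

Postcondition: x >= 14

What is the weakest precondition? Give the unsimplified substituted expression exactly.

Answer: ( ( 8 - ( 6 * x ) ) * ( 6 * x ) ) >= 14

Derivation:
post: x >= 14
stmt 4: x := x * y  -- replace 1 occurrence(s) of x with (x * y)
  => ( x * y ) >= 14
stmt 3: x := 8 - y  -- replace 1 occurrence(s) of x with (8 - y)
  => ( ( 8 - y ) * y ) >= 14
stmt 2: z := y + x  -- replace 0 occurrence(s) of z with (y + x)
  => ( ( 8 - y ) * y ) >= 14
stmt 1: y := 6 * x  -- replace 2 occurrence(s) of y with (6 * x)
  => ( ( 8 - ( 6 * x ) ) * ( 6 * x ) ) >= 14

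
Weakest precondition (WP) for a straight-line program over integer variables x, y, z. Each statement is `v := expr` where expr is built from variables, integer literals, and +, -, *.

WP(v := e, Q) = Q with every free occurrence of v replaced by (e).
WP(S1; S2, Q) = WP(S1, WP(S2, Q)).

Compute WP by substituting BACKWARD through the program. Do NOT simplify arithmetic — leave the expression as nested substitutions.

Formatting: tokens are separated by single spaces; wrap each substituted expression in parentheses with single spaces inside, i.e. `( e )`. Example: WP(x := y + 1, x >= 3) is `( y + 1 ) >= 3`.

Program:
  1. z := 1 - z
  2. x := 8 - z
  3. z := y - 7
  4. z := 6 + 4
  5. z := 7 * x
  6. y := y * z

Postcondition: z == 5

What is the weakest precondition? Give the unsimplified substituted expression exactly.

Answer: ( 7 * ( 8 - ( 1 - z ) ) ) == 5

Derivation:
post: z == 5
stmt 6: y := y * z  -- replace 0 occurrence(s) of y with (y * z)
  => z == 5
stmt 5: z := 7 * x  -- replace 1 occurrence(s) of z with (7 * x)
  => ( 7 * x ) == 5
stmt 4: z := 6 + 4  -- replace 0 occurrence(s) of z with (6 + 4)
  => ( 7 * x ) == 5
stmt 3: z := y - 7  -- replace 0 occurrence(s) of z with (y - 7)
  => ( 7 * x ) == 5
stmt 2: x := 8 - z  -- replace 1 occurrence(s) of x with (8 - z)
  => ( 7 * ( 8 - z ) ) == 5
stmt 1: z := 1 - z  -- replace 1 occurrence(s) of z with (1 - z)
  => ( 7 * ( 8 - ( 1 - z ) ) ) == 5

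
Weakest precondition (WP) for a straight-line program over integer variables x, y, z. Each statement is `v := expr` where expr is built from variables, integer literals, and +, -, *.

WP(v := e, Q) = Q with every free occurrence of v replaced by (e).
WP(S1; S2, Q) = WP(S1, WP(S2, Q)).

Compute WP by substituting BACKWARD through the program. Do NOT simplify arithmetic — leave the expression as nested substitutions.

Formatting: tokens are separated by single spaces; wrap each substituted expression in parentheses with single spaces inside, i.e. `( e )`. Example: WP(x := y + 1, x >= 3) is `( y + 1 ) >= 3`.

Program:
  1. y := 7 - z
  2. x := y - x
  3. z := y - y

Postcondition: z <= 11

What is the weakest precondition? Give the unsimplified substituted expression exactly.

Answer: ( ( 7 - z ) - ( 7 - z ) ) <= 11

Derivation:
post: z <= 11
stmt 3: z := y - y  -- replace 1 occurrence(s) of z with (y - y)
  => ( y - y ) <= 11
stmt 2: x := y - x  -- replace 0 occurrence(s) of x with (y - x)
  => ( y - y ) <= 11
stmt 1: y := 7 - z  -- replace 2 occurrence(s) of y with (7 - z)
  => ( ( 7 - z ) - ( 7 - z ) ) <= 11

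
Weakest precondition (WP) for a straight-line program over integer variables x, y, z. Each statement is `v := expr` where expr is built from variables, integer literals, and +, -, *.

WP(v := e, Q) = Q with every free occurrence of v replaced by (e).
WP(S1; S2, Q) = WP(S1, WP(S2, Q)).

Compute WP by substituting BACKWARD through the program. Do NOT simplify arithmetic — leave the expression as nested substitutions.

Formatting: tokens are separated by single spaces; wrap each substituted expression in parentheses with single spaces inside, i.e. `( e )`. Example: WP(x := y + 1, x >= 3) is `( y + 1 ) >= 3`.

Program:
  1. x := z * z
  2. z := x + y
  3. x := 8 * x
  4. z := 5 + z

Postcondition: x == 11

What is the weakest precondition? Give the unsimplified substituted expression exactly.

post: x == 11
stmt 4: z := 5 + z  -- replace 0 occurrence(s) of z with (5 + z)
  => x == 11
stmt 3: x := 8 * x  -- replace 1 occurrence(s) of x with (8 * x)
  => ( 8 * x ) == 11
stmt 2: z := x + y  -- replace 0 occurrence(s) of z with (x + y)
  => ( 8 * x ) == 11
stmt 1: x := z * z  -- replace 1 occurrence(s) of x with (z * z)
  => ( 8 * ( z * z ) ) == 11

Answer: ( 8 * ( z * z ) ) == 11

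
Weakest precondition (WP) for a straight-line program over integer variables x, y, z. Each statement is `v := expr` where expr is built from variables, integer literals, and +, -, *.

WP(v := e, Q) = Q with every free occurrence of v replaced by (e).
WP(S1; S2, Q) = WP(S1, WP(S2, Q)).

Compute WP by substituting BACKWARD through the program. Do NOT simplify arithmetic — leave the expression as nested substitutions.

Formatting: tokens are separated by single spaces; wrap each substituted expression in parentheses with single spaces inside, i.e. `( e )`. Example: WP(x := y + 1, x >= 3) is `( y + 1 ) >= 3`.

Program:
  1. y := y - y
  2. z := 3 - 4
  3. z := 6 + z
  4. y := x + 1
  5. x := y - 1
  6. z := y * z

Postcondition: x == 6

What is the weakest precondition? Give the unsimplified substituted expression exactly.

Answer: ( ( x + 1 ) - 1 ) == 6

Derivation:
post: x == 6
stmt 6: z := y * z  -- replace 0 occurrence(s) of z with (y * z)
  => x == 6
stmt 5: x := y - 1  -- replace 1 occurrence(s) of x with (y - 1)
  => ( y - 1 ) == 6
stmt 4: y := x + 1  -- replace 1 occurrence(s) of y with (x + 1)
  => ( ( x + 1 ) - 1 ) == 6
stmt 3: z := 6 + z  -- replace 0 occurrence(s) of z with (6 + z)
  => ( ( x + 1 ) - 1 ) == 6
stmt 2: z := 3 - 4  -- replace 0 occurrence(s) of z with (3 - 4)
  => ( ( x + 1 ) - 1 ) == 6
stmt 1: y := y - y  -- replace 0 occurrence(s) of y with (y - y)
  => ( ( x + 1 ) - 1 ) == 6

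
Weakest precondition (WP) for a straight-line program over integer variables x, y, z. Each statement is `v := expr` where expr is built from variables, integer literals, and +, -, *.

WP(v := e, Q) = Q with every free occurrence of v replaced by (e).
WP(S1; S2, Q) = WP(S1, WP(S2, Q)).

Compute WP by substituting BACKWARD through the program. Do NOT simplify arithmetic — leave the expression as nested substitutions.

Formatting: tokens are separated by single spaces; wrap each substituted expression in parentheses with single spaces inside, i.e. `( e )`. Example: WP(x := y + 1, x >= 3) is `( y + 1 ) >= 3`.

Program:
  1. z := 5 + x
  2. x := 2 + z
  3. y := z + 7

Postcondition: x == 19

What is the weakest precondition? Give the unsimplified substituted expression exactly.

post: x == 19
stmt 3: y := z + 7  -- replace 0 occurrence(s) of y with (z + 7)
  => x == 19
stmt 2: x := 2 + z  -- replace 1 occurrence(s) of x with (2 + z)
  => ( 2 + z ) == 19
stmt 1: z := 5 + x  -- replace 1 occurrence(s) of z with (5 + x)
  => ( 2 + ( 5 + x ) ) == 19

Answer: ( 2 + ( 5 + x ) ) == 19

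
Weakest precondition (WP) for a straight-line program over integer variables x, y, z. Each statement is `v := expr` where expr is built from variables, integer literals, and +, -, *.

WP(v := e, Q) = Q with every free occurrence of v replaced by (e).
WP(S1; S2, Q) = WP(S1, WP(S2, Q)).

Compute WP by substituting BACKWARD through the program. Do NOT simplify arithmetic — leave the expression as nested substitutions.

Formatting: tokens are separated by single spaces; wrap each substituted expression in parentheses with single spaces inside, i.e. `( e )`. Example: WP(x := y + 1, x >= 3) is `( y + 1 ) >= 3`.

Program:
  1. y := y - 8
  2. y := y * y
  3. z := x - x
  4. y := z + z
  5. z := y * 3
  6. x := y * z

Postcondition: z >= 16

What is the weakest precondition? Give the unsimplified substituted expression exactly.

Answer: ( ( ( x - x ) + ( x - x ) ) * 3 ) >= 16

Derivation:
post: z >= 16
stmt 6: x := y * z  -- replace 0 occurrence(s) of x with (y * z)
  => z >= 16
stmt 5: z := y * 3  -- replace 1 occurrence(s) of z with (y * 3)
  => ( y * 3 ) >= 16
stmt 4: y := z + z  -- replace 1 occurrence(s) of y with (z + z)
  => ( ( z + z ) * 3 ) >= 16
stmt 3: z := x - x  -- replace 2 occurrence(s) of z with (x - x)
  => ( ( ( x - x ) + ( x - x ) ) * 3 ) >= 16
stmt 2: y := y * y  -- replace 0 occurrence(s) of y with (y * y)
  => ( ( ( x - x ) + ( x - x ) ) * 3 ) >= 16
stmt 1: y := y - 8  -- replace 0 occurrence(s) of y with (y - 8)
  => ( ( ( x - x ) + ( x - x ) ) * 3 ) >= 16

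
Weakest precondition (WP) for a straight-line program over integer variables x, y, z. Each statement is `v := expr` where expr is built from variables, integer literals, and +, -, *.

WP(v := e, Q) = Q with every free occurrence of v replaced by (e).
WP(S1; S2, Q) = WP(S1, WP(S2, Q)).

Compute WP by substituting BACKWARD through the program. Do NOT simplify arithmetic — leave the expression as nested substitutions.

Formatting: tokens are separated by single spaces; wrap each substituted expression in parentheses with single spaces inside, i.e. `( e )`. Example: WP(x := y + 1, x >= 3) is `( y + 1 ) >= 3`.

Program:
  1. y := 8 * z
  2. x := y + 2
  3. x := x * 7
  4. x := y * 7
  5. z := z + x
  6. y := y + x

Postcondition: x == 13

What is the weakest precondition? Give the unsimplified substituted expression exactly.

Answer: ( ( 8 * z ) * 7 ) == 13

Derivation:
post: x == 13
stmt 6: y := y + x  -- replace 0 occurrence(s) of y with (y + x)
  => x == 13
stmt 5: z := z + x  -- replace 0 occurrence(s) of z with (z + x)
  => x == 13
stmt 4: x := y * 7  -- replace 1 occurrence(s) of x with (y * 7)
  => ( y * 7 ) == 13
stmt 3: x := x * 7  -- replace 0 occurrence(s) of x with (x * 7)
  => ( y * 7 ) == 13
stmt 2: x := y + 2  -- replace 0 occurrence(s) of x with (y + 2)
  => ( y * 7 ) == 13
stmt 1: y := 8 * z  -- replace 1 occurrence(s) of y with (8 * z)
  => ( ( 8 * z ) * 7 ) == 13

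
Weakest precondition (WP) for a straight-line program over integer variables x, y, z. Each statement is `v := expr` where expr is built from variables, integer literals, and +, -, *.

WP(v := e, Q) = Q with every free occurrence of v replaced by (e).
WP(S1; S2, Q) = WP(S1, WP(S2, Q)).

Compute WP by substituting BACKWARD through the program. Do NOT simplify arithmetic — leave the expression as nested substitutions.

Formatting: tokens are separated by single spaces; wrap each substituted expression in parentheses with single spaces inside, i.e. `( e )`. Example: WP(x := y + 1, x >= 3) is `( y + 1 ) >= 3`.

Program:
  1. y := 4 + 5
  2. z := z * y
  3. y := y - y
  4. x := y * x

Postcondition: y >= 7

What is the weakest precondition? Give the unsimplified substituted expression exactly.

post: y >= 7
stmt 4: x := y * x  -- replace 0 occurrence(s) of x with (y * x)
  => y >= 7
stmt 3: y := y - y  -- replace 1 occurrence(s) of y with (y - y)
  => ( y - y ) >= 7
stmt 2: z := z * y  -- replace 0 occurrence(s) of z with (z * y)
  => ( y - y ) >= 7
stmt 1: y := 4 + 5  -- replace 2 occurrence(s) of y with (4 + 5)
  => ( ( 4 + 5 ) - ( 4 + 5 ) ) >= 7

Answer: ( ( 4 + 5 ) - ( 4 + 5 ) ) >= 7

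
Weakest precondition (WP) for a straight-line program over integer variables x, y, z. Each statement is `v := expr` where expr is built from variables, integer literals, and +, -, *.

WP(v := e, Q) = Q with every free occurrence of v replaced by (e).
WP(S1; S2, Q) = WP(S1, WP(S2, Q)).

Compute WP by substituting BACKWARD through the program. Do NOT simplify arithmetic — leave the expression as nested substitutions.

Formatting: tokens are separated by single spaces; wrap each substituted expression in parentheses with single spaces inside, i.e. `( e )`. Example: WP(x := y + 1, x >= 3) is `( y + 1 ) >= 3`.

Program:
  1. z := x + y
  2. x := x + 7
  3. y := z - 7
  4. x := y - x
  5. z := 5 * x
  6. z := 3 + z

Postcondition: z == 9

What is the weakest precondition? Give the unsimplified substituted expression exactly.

post: z == 9
stmt 6: z := 3 + z  -- replace 1 occurrence(s) of z with (3 + z)
  => ( 3 + z ) == 9
stmt 5: z := 5 * x  -- replace 1 occurrence(s) of z with (5 * x)
  => ( 3 + ( 5 * x ) ) == 9
stmt 4: x := y - x  -- replace 1 occurrence(s) of x with (y - x)
  => ( 3 + ( 5 * ( y - x ) ) ) == 9
stmt 3: y := z - 7  -- replace 1 occurrence(s) of y with (z - 7)
  => ( 3 + ( 5 * ( ( z - 7 ) - x ) ) ) == 9
stmt 2: x := x + 7  -- replace 1 occurrence(s) of x with (x + 7)
  => ( 3 + ( 5 * ( ( z - 7 ) - ( x + 7 ) ) ) ) == 9
stmt 1: z := x + y  -- replace 1 occurrence(s) of z with (x + y)
  => ( 3 + ( 5 * ( ( ( x + y ) - 7 ) - ( x + 7 ) ) ) ) == 9

Answer: ( 3 + ( 5 * ( ( ( x + y ) - 7 ) - ( x + 7 ) ) ) ) == 9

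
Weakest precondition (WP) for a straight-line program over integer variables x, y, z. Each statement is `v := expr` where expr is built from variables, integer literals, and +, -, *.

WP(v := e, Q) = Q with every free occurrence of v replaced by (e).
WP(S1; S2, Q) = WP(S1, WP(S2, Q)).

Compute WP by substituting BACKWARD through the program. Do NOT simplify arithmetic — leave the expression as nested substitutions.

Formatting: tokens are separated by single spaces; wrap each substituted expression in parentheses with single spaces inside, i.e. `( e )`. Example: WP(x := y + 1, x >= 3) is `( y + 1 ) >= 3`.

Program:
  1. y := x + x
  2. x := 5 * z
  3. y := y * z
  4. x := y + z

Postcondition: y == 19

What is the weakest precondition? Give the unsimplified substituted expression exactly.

Answer: ( ( x + x ) * z ) == 19

Derivation:
post: y == 19
stmt 4: x := y + z  -- replace 0 occurrence(s) of x with (y + z)
  => y == 19
stmt 3: y := y * z  -- replace 1 occurrence(s) of y with (y * z)
  => ( y * z ) == 19
stmt 2: x := 5 * z  -- replace 0 occurrence(s) of x with (5 * z)
  => ( y * z ) == 19
stmt 1: y := x + x  -- replace 1 occurrence(s) of y with (x + x)
  => ( ( x + x ) * z ) == 19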